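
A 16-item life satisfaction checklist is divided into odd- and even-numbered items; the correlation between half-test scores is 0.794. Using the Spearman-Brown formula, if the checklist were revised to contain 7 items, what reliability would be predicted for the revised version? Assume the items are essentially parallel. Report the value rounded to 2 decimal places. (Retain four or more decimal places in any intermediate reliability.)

0.77

First correct the split-half correlation to full-test reliability: r_full = 2 × 0.794 / (1 + 0.794) ≈ 0.8852
Length factor from 16 to 7 items: n = 7/16 = 0.4375
r_new = n·r_full / (1 + (n − 1)·r_full) = 0.3873 / 0.5021 ≈ 0.7714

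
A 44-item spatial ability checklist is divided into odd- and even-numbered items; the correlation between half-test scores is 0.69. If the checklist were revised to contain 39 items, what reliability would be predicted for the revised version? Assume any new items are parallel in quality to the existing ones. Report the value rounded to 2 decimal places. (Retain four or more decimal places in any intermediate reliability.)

First correct the split-half correlation to full-test reliability: r_full = 2 × 0.69 / (1 + 0.69) ≈ 0.8166
Then adjust to 39 items: n = 39/44 = 0.8864
r_new = n·r_full / (1 + (n − 1)·r_full) = 0.7238 / 0.9072 ≈ 0.7978

0.80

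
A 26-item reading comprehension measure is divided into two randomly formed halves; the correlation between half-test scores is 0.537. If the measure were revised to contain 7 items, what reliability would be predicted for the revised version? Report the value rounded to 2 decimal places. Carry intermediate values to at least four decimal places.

Spearman-Brown correction (n = 2): r_full = 2·0.537/(1 + 0.537) = 0.6988
Length factor from 26 to 7 items: n = 7/26 = 0.2692
r_new = n·r_full / (1 + (n − 1)·r_full) = 0.1881 / 0.4893 ≈ 0.3844

0.38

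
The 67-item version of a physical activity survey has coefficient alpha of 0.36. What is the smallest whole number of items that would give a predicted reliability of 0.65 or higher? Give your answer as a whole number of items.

222

Invert Spearman-Brown to solve for n:
n = r_target (1 − r_old) / [ r_old (1 − r_target) ]
n = 0.65(1 − 0.36) / [0.36(1 − 0.65)]
n = 0.4160 / 0.1260 ≈ 3.3016
Items needed = n × 67 = 3.3016 × 67 ≈ 221.21 → round up to 222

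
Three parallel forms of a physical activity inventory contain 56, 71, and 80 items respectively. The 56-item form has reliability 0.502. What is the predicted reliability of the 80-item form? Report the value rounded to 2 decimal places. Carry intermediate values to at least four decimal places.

Only the ratio of lengths matters: n = 80/56 = 1.4286
r_{80} = n·r / (1 + (n − 1)·r) = 0.7172 / 1.2152 ≈ 0.5902

0.59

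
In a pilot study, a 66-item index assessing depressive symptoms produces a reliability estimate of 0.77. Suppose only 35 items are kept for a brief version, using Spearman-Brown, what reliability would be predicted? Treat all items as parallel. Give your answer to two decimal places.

The new length is 35/66 = 0.5303 times the old.
Apply the Spearman-Brown prophecy formula, r' = nr / [1 + (n − 1)r]:
r_new = 0.5303·0.77 / [1 + (0.5303 − 1)·0.77]
     = 0.4083 / 0.6383 = 0.6397

0.64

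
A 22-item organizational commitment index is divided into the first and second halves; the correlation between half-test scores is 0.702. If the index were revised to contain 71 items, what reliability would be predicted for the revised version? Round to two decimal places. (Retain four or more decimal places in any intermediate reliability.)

First correct the split-half correlation to full-test reliability: r_full = 2 × 0.702 / (1 + 0.702) ≈ 0.8249
Then adjust to 71 items: n = 71/22 = 3.2273
r_new = n·r_full / (1 + (n − 1)·r_full) = 2.6622 / 2.8373 ≈ 0.9383

0.94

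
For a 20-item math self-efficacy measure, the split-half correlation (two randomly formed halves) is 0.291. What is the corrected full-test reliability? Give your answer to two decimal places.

Each half is half the length of the full test, so the full test is n = 2 times a half.
r_full = 2(0.291) / (1 + 0.291)
r_full = 0.5820 / 1.2910 ≈ 0.4508

0.45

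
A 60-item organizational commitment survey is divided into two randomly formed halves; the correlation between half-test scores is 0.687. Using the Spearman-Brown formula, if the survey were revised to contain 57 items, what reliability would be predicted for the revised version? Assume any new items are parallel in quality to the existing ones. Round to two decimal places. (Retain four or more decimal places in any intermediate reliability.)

0.81

First correct the split-half correlation to full-test reliability: r_full = 2 × 0.687 / (1 + 0.687) ≈ 0.8145
Length factor from 60 to 57 items: n = 57/60 = 0.9500
r_new = n·r_full / (1 + (n − 1)·r_full) = 0.7738 / 0.9593 ≈ 0.8066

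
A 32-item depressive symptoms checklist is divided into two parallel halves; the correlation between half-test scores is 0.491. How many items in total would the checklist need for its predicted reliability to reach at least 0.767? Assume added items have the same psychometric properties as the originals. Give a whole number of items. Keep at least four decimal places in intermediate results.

55

Corrected full-test reliability: r_full = 2 × 0.491 / (1 + 0.491) ≈ 0.6586
Solve Spearman-Brown for n: n = 0.767(1 − 0.6586) / [0.6586(1 − 0.767)] = 1.7064
Required items = 1.7064 × 32 = 54.60, so 55 items.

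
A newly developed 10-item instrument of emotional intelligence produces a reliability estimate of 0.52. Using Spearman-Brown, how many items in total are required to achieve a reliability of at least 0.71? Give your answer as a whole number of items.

23

Invert Spearman-Brown to solve for n:
n = r_target (1 − r_old) / [ r_old (1 − r_target) ]
n = 0.71(1 − 0.52) / [0.52(1 − 0.71)]
n = 0.3408 / 0.1508 ≈ 2.2599
2.2599 × 10 = 22.60 → 23 items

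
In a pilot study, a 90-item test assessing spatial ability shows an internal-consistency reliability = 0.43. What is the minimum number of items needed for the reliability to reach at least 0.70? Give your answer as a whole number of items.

n = [0.70 × 0.57] / [0.43 × 0.30]
  = 0.3990 / 0.1290 = 3.0930
3.0930 × 90 = 278.37 → 279 items

279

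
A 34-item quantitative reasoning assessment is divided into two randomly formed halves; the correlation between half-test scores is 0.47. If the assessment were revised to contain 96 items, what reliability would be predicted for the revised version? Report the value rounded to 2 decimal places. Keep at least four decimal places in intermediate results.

0.83

First correct the split-half correlation to full-test reliability: r_full = 2 × 0.47 / (1 + 0.47) ≈ 0.6395
Then adjust to 96 items: n = 96/34 = 2.8235
r_new = n·r_full / (1 + (n − 1)·r_full) = 1.8056 / 2.1661 ≈ 0.8336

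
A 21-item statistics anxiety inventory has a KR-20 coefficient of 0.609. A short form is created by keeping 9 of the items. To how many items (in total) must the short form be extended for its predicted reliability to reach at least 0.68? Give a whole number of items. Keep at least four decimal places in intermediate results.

Short-form reliability: n = 9/21 = 0.4286; r_9 = n·r/(1+(n−1)r) ≈ 0.4003
Then solve for n' with r_old = 0.4003, r_target = 0.68: n' = 0.68(1 − 0.4003)/[0.4003(1 − 0.68)] = 3.1835
Items = 3.1835 × 9 ≈ 28.65 → 29

29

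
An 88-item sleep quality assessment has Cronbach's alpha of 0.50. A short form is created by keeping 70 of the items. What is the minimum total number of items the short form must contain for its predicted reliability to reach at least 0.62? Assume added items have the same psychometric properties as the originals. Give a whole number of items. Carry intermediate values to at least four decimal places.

144

First, r for the 70-item form: n = 70/88 = 0.7955, so r_70 = 0.7955·0.50/(1 + (0.7955 − 1)·0.50) = 0.4431
Length factor from the short form to reach 0.62: n' = 0.62(1 − 0.4431) / [0.4431(1 − 0.62)] ≈ 2.0506
Items = 2.0506 × 70 ≈ 143.54 → 144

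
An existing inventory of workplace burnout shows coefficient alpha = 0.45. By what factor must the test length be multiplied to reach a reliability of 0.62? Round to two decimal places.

1.99

Invert Spearman-Brown to solve for n:
n = r*(1 − r) / [ r (1 − r*) ]
n = 0.62 × (1 − 0.45) / [ 0.45 × (1 − 0.62) ]
  = 0.3410 / 0.1710 = 1.9942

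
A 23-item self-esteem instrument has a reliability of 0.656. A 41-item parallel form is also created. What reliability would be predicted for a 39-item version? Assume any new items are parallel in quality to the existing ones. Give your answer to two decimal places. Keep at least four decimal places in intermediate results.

0.76

The 41-item form is not needed; work directly from the 23-item form with n = 39/23 = 1.6957.
r_{39} = n·r / (1 + (n − 1)·r) = 1.1124 / 1.4564 ≈ 0.7638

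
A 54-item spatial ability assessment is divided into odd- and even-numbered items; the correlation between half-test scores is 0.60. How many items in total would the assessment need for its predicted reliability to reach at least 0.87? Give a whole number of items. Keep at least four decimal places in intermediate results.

Corrected full-test reliability: r_full = 2 × 0.60 / (1 + 0.60) ≈ 0.7500
Solve Spearman-Brown for n: n = 0.87(1 − 0.7500) / [0.7500(1 − 0.87)] = 2.2308
Required items = 2.2308 × 54 = 120.46, so 121 items.

121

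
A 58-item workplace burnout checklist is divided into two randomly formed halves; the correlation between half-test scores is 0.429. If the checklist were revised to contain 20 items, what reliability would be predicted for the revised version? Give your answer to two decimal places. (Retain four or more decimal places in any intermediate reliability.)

0.34

Spearman-Brown correction (n = 2): r_full = 2·0.429/(1 + 0.429) = 0.6004
Length factor from 58 to 20 items: n = 20/58 = 0.3448
r_new = n·r_full / (1 + (n − 1)·r_full) = 0.2070 / 0.6066 ≈ 0.3412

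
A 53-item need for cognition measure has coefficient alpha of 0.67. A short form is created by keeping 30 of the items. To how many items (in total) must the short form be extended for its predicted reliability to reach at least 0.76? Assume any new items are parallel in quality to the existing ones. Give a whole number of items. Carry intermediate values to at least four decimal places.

Short-form reliability: n = 30/53 = 0.5660; r_30 = n·r/(1+(n−1)r) ≈ 0.5347
Then solve for n' with r_old = 0.5347, r_target = 0.76: n' = 0.76(1 − 0.5347)/[0.5347(1 − 0.76)] = 2.7557
Items = 2.7557 × 30 ≈ 82.67 → 83

83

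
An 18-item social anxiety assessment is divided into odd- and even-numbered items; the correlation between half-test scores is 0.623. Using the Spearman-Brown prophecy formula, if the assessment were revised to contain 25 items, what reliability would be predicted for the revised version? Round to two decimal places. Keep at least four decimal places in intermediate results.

0.82

Full-test reliability from the split-half r: r_full = 2(0.623)/(1 + 0.623) = 0.7677
Length factor from 18 to 25 items: n = 25/18 = 1.3889
r_new = n·r_full / (1 + (n − 1)·r_full) = 1.0663 / 1.2986 ≈ 0.8211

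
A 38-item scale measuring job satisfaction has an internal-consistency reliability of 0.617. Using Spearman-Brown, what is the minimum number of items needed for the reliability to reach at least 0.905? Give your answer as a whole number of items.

Invert Spearman-Brown to solve for n:
n = r*(1 − r) / [ r (1 − r*) ]
n = 0.905 × (1 − 0.617) / [ 0.617 × (1 − 0.905) ]
  = 0.346615 / 0.058615 = 5.9134
Items needed = n × 38 = 5.9134 × 38 ≈ 224.71 → round up to 225

225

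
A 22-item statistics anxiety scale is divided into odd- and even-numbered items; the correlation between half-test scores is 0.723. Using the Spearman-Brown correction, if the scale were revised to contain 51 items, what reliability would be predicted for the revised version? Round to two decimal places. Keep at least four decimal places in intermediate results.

0.92

Full-test reliability from the split-half r: r_full = 2(0.723)/(1 + 0.723) = 0.8392
Then adjust to 51 items: n = 51/22 = 2.3182
r_new = n·r_full / (1 + (n − 1)·r_full) = 1.9454 / 2.1062 ≈ 0.9237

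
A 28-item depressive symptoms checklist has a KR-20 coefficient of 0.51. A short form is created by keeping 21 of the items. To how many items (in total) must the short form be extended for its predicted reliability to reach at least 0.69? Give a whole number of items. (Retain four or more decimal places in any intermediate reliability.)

60

Short-form reliability: n = 21/28 = 0.7500; r_21 = n·r/(1+(n−1)r) ≈ 0.4384
Then solve for n' with r_old = 0.4384, r_target = 0.69: n' = 0.69(1 − 0.4384)/[0.4384(1 − 0.69)] = 2.8513
Total items = 2.8513 × 21 = 59.88, rounded up to 60.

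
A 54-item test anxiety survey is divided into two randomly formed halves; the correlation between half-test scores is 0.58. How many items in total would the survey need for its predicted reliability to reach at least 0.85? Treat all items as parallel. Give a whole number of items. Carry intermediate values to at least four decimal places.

r_full = 2(0.58)/(1 + 0.58) = 0.7342
Solve Spearman-Brown for n: n = 0.85(1 − 0.7342) / [0.7342(1 − 0.85)] = 2.0515
Required items = 2.0515 × 54 = 110.78, so 111 items.

111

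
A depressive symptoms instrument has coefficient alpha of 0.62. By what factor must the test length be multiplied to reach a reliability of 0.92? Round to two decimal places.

7.05

Rearranging the Spearman-Brown formula for n,
n = r_target (1 − r_old) / [ r_old (1 − r_target) ]
n = 0.92 × (1 − 0.62) / [ 0.62 × (1 − 0.92) ]
n = 0.3496 / 0.0496 ≈ 7.0484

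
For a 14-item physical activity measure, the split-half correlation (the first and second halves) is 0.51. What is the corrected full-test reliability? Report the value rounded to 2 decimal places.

Each half is half the length of the full test, so the full test is n = 2 times a half.
r_full = 2r_hh / (1 + r_hh) = 2 × 0.51 / (1 + 0.51)
       = 1.0200 / 1.5100 = 0.6755

0.68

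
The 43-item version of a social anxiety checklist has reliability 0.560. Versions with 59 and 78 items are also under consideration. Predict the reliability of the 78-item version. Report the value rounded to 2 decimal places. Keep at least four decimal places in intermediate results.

0.70

The 59-item form is not needed; work directly from the 43-item form with n = 78/43 = 1.8140.
r_{78} = n·r / (1 + (n − 1)·r) = 1.0158 / 1.4558 ≈ 0.6978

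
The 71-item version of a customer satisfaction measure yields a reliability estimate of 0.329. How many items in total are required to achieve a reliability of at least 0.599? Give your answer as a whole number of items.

Invert Spearman-Brown to solve for n:
n = r_target (1 − r_old) / [ r_old (1 − r_target) ]
n = 0.599 × (1 − 0.329) / [ 0.329 × (1 − 0.599) ]
  = 0.401929 / 0.131929 = 3.0466
3.0466 × 71 = 216.31 → 217 items

217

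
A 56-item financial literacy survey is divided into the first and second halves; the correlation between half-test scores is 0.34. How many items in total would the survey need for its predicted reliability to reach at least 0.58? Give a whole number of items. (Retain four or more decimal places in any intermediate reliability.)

Corrected full-test reliability: r_full = 2 × 0.34 / (1 + 0.34) ≈ 0.5075
n = r_tgt(1 − r_full) / [r_full(1 − r_tgt)] = 0.58 × 0.4925 / (0.5075 × 0.42) ≈ 1.3401
Required items = 1.3401 × 56 = 75.05, so 76 items.

76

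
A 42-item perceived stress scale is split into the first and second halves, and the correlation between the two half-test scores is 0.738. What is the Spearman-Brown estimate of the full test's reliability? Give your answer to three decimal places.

r_full = 2(0.738) / (1 + 0.738)
       = 1.4760 / 1.7380 = 0.8493

0.849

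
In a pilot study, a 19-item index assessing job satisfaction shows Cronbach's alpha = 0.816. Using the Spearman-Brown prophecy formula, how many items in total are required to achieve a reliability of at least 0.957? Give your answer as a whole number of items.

96

n = [0.957 × 0.184] / [0.816 × 0.043]
n = 0.176088 / 0.035088 ≈ 5.0185
So the test needs 5.0185 × 19 ≈ 95.35 items; rounding up, 96.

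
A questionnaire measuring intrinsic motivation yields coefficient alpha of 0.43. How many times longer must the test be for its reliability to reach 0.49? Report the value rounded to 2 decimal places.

1.27

n = 0.49(1 − 0.43) / [0.43(1 − 0.49)]
  = 0.2793 / 0.2193 = 1.2736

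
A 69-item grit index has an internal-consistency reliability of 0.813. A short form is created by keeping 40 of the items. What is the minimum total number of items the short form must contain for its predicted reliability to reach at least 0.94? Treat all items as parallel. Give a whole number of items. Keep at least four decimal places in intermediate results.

First, r for the 40-item form: n = 40/69 = 0.5797, so r_40 = 0.5797·0.813/(1 + (0.5797 − 1)·0.813) = 0.7159
Length factor from the short form to reach 0.94: n' = 0.94(1 − 0.7159) / [0.7159(1 − 0.94)] ≈ 6.2172
Total items = 6.2172 × 40 = 248.69, rounded up to 249.

249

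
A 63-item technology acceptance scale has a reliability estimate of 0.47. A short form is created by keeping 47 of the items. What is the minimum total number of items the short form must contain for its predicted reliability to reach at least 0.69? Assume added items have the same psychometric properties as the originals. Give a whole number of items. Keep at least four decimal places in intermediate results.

159

First, r for the 47-item form: n = 47/63 = 0.7460, so r_47 = 0.7460·0.47/(1 + (0.7460 − 1)·0.47) = 0.3982
Then solve for n' with r_old = 0.3982, r_target = 0.69: n' = 0.69(1 − 0.3982)/[0.3982(1 − 0.69)] = 3.3639
Total items = 3.3639 × 47 = 158.10, rounded up to 159.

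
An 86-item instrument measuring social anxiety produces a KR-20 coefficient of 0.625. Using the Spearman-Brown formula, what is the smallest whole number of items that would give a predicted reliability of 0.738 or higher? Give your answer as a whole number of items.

146

Invert Spearman-Brown to solve for n:
n = r_target (1 − r_old) / [ r_old (1 − r_target) ]
n = 0.738(1 − 0.625) / [0.625(1 − 0.738)]
n = 0.276750 / 0.163750 ≈ 1.6901
So the test needs 1.6901 × 86 ≈ 145.35 items; rounding up, 146.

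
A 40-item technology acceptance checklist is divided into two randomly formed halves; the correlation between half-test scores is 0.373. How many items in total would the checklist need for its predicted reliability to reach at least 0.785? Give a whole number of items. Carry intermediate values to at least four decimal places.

123

Corrected full-test reliability: r_full = 2 × 0.373 / (1 + 0.373) ≈ 0.5433
Solve Spearman-Brown for n: n = 0.785(1 − 0.5433) / [0.5433(1 − 0.785)] = 3.0692
Items = 3.0692 × 40 ≈ 122.77 → 123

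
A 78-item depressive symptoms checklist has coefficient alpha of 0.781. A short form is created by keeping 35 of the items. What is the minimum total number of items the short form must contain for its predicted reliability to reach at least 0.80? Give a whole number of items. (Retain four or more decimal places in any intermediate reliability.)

88

First, r for the 35-item form: n = 35/78 = 0.4487, so r_35 = 0.4487·0.781/(1 + (0.4487 − 1)·0.781) = 0.6154
Then solve for n' with r_old = 0.6154, r_target = 0.80: n' = 0.80(1 − 0.6154)/[0.6154(1 − 0.80)] = 2.4998
Total items = 2.4998 × 35 = 87.49, rounded up to 88.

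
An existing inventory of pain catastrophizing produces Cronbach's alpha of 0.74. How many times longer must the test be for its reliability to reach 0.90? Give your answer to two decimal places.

Spearman-Brown solved for the length factor n:
n = r*(1 − r) / [ r (1 − r*) ]
n = [0.90 × 0.26] / [0.74 × 0.10]
  = 0.2340 / 0.0740 = 3.1622

3.16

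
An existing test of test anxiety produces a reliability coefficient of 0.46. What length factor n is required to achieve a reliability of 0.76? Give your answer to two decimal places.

Spearman-Brown solved for the length factor n:
n = r_target (1 − r_old) / [ r_old (1 − r_target) ]
n = 0.76(1 − 0.46) / [0.46(1 − 0.76)]
  = 0.4104 / 0.1104 = 3.7174

3.72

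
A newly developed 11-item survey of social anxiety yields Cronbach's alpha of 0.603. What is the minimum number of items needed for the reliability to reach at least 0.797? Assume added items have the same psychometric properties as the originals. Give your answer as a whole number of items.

Invert Spearman-Brown to solve for n:
n = r_target (1 − r_old) / [ r_old (1 − r_target) ]
n = [0.797 × 0.397] / [0.603 × 0.203]
  = 0.316409 / 0.122409 = 2.5849
2.5849 × 11 = 28.43 → 29 items

29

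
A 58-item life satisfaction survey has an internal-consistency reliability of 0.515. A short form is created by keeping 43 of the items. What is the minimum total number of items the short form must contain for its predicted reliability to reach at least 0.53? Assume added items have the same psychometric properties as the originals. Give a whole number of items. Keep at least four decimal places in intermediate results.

First, r for the 43-item form: n = 43/58 = 0.7414, so r_43 = 0.7414·0.515/(1 + (0.7414 − 1)·0.515) = 0.4405
Then solve for n' with r_old = 0.4405, r_target = 0.53: n' = 0.53(1 − 0.4405)/[0.4405(1 − 0.53)] = 1.4323
Items = 1.4323 × 43 ≈ 61.59 → 62

62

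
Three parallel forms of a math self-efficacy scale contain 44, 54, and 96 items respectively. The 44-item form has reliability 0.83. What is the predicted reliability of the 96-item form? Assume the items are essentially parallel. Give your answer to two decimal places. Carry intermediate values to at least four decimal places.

0.91

The 54-item form is not needed; work directly from the 44-item form with n = 96/44 = 2.1818.
r_{96} = n·r / (1 + (n − 1)·r) = 1.8109 / 1.9809 ≈ 0.9142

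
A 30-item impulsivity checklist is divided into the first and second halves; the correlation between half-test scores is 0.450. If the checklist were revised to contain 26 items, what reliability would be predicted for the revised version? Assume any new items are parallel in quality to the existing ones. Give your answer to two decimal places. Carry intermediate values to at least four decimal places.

0.59

Full-test reliability from the split-half r: r_full = 2(0.450)/(1 + 0.450) = 0.6207
Length factor from 30 to 26 items: n = 26/30 = 0.8667
r_new = n·r_full / (1 + (n − 1)·r_full) = 0.5380 / 0.9173 ≈ 0.5865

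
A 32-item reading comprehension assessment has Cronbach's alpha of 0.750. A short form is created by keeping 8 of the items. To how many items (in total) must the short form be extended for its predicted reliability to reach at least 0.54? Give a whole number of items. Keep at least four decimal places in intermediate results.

First, r for the 8-item form: n = 8/32 = 0.2500, so r_8 = 0.2500·0.750/(1 + (0.2500 − 1)·0.750) = 0.4286
Length factor from the short form to reach 0.54: n' = 0.54(1 − 0.4286) / [0.4286(1 − 0.54)] ≈ 1.5650
Items = 1.5650 × 8 ≈ 12.52 → 13

13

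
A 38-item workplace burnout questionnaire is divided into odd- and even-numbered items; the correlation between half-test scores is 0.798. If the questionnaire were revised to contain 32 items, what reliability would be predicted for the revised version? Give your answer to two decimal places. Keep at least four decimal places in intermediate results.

0.87

Full-test reliability from the split-half r: r_full = 2(0.798)/(1 + 0.798) = 0.8877
Length factor from 38 to 32 items: n = 32/38 = 0.8421
r_new = n·r_full / (1 + (n − 1)·r_full) = 0.7475 / 0.8598 ≈ 0.8694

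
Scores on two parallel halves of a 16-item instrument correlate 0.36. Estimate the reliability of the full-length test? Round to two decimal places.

0.53

The full test is twice the length of either half (n = 2).
r_full = 2r_hh / (1 + r_hh) = 2 × 0.36 / (1 + 0.36)
r_full = 0.7200 / 1.3600 ≈ 0.5294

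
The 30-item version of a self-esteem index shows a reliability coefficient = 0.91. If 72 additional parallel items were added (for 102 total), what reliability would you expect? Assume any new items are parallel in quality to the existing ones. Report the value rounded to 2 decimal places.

0.97

The new length is 102/30 = 3.4 times the old.
By Spearman-Brown, r_new = n r / (1 + (n − 1) r).
r_new = 3.4·0.91 / [1 + (3.4 − 1)·0.91]
     = 3.0940 / 3.1840 = 0.9717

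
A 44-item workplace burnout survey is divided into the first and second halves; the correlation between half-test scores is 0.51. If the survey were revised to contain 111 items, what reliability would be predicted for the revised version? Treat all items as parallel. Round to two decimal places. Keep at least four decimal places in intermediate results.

First correct the split-half correlation to full-test reliability: r_full = 2 × 0.51 / (1 + 0.51) ≈ 0.6755
Length factor from 44 to 111 items: n = 111/44 = 2.5227
r_new = n·r_full / (1 + (n − 1)·r_full) = 1.7041 / 2.0286 ≈ 0.8400

0.84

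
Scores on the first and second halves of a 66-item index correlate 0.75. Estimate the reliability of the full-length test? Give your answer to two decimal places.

0.86

r_full = 2r_hh / (1 + r_hh) = 2 × 0.75 / (1 + 0.75)
       = 1.5000 / 1.7500 = 0.8571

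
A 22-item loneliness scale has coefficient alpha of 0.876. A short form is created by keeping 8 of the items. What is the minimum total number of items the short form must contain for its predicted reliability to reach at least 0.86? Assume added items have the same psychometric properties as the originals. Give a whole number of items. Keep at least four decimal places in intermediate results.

20

Short-form reliability: n = 8/22 = 0.3636; r_8 = n·r/(1+(n−1)r) ≈ 0.7198
Length factor from the short form to reach 0.86: n' = 0.86(1 − 0.7198) / [0.7198(1 − 0.86)] ≈ 2.3913
Total items = 2.3913 × 8 = 19.13, rounded up to 20.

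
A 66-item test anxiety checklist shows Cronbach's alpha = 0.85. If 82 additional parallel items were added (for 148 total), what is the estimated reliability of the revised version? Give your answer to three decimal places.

0.927

Length ratio n = 148/66 = 2.2424
Apply the Spearman-Brown prophecy formula, r' = nr / [1 + (n − 1)r]:
r_new = (2.2424 × 0.85) / (1 + (2.2424 − 1) × 0.85)
r_new = 1.9060 / 2.0560 ≈ 0.9270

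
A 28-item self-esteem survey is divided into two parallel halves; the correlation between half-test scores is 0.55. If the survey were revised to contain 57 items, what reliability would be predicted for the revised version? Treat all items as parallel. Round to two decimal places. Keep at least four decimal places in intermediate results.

0.83

First correct the split-half correlation to full-test reliability: r_full = 2 × 0.55 / (1 + 0.55) ≈ 0.7097
Length factor from 28 to 57 items: n = 57/28 = 2.0357
r_new = n·r_full / (1 + (n − 1)·r_full) = 1.4447 / 1.7350 ≈ 0.8327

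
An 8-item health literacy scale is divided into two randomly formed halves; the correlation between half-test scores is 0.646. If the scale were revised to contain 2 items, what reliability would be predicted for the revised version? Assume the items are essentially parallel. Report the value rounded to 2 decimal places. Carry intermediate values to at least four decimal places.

Full-test reliability from the split-half r: r_full = 2(0.646)/(1 + 0.646) = 0.7849
Then adjust to 2 items: n = 2/8 = 0.2500
r_new = n·r_full / (1 + (n − 1)·r_full) = 0.1962 / 0.4113 ≈ 0.4770

0.48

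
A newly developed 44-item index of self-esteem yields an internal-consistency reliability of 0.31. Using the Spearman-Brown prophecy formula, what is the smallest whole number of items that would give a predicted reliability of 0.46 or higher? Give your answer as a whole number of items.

84

n = [0.46 × 0.69] / [0.31 × 0.54]
n = 0.3174 / 0.1674 ≈ 1.8961
1.8961 × 44 = 83.43 → 84 items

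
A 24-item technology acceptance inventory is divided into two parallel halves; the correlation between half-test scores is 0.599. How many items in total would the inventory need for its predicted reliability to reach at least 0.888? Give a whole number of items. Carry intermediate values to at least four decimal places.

64

r_full = 2(0.599)/(1 + 0.599) = 0.7492
n = r_tgt(1 − r_full) / [r_full(1 − r_tgt)] = 0.888 × 0.2508 / (0.7492 × 0.112) ≈ 2.6541
Required items = 2.6541 × 24 = 63.70, so 64 items.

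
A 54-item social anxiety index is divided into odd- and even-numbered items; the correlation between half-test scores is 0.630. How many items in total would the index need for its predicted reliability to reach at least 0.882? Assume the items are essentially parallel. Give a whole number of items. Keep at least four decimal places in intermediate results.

Corrected full-test reliability: r_full = 2 × 0.630 / (1 + 0.630) ≈ 0.7730
n = r_tgt(1 − r_full) / [r_full(1 − r_tgt)] = 0.882 × 0.2270 / (0.7730 × 0.118) ≈ 2.1950
Required items = 2.1950 × 54 = 118.53, so 119 items.

119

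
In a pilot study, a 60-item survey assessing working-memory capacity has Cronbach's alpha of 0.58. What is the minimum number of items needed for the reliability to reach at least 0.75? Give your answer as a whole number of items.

n = [0.75 × 0.42] / [0.58 × 0.25]
  = 0.3150 / 0.1450 = 2.1724
Items needed = n × 60 = 2.1724 × 60 ≈ 130.34 → round up to 131

131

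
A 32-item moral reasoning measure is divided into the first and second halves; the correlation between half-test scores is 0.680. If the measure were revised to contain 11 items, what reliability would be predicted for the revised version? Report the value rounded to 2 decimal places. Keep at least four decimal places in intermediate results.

0.59

Spearman-Brown correction (n = 2): r_full = 2·0.680/(1 + 0.680) = 0.8095
Then adjust to 11 items: n = 11/32 = 0.3438
r_new = n·r_full / (1 + (n − 1)·r_full) = 0.2783 / 0.4688 ≈ 0.5936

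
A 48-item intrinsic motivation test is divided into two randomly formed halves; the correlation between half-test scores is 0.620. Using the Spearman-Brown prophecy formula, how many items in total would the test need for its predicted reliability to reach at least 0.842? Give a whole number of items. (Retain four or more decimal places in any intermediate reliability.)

79

r_full = 2(0.620)/(1 + 0.620) = 0.7654
Solve Spearman-Brown for n: n = 0.842(1 − 0.7654) / [0.7654(1 − 0.842)] = 1.6334
Required items = 1.6334 × 48 = 78.40, so 79 items.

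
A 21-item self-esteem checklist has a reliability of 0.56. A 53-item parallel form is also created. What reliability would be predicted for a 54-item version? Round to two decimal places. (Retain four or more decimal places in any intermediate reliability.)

0.77

The 53-item form is not needed; work directly from the 21-item form with n = 54/21 = 2.5714.
r_{54} = n·r / (1 + (n − 1)·r) = 1.4400 / 1.8800 ≈ 0.7660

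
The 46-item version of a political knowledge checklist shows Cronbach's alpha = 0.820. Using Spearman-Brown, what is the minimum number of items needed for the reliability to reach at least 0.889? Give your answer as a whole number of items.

81

Spearman-Brown solved for the length factor n:
n = r_target (1 − r_old) / [ r_old (1 − r_target) ]
n = [0.889 × 0.180] / [0.820 × 0.111]
  = 0.160020 / 0.091020 = 1.7581
Items needed = n × 46 = 1.7581 × 46 ≈ 80.87 → round up to 81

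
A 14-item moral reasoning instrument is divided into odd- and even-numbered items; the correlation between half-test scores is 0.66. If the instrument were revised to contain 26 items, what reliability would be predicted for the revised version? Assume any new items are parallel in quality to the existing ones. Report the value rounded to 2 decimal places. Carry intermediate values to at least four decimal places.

0.88

First correct the split-half correlation to full-test reliability: r_full = 2 × 0.66 / (1 + 0.66) ≈ 0.7952
Then adjust to 26 items: n = 26/14 = 1.8571
r_new = n·r_full / (1 + (n − 1)·r_full) = 1.4768 / 1.6816 ≈ 0.8782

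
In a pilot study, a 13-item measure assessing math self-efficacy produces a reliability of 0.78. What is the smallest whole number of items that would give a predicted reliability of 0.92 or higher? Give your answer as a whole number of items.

n = [0.92 × 0.22] / [0.78 × 0.08]
  = 0.2024 / 0.0624 = 3.2436
Items needed = n × 13 = 3.2436 × 13 ≈ 42.17 → round up to 43

43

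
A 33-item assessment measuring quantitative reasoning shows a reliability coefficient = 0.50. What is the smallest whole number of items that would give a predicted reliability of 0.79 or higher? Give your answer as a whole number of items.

Rearranging the Spearman-Brown formula for n,
n = r*(1 − r) / [ r (1 − r*) ]
n = 0.79 × (1 − 0.50) / [ 0.50 × (1 − 0.79) ]
n = 0.3950 / 0.1050 ≈ 3.7619
So the test needs 3.7619 × 33 ≈ 124.14 items; rounding up, 125.

125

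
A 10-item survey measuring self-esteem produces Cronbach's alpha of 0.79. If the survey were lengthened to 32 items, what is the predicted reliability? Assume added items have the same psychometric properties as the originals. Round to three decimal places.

0.923

n = 32/10 = 3.2
r_new = (3.2 × 0.79) / (1 + (3.2 − 1) × 0.79)
r_new = 2.5280 / 2.7380 ≈ 0.9233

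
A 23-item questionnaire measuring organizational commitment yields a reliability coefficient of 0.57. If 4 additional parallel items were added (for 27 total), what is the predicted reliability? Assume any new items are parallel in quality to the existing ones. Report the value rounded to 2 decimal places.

0.61

Length ratio n = 27/23 = 1.1739
r_new = 1.1739·0.57 / [1 + (1.1739 − 1)·0.57]
r_new = 0.6691 / 1.0991 ≈ 0.6088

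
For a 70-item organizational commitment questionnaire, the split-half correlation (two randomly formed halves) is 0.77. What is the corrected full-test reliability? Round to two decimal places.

r_full = 2r_hh / (1 + r_hh) = 2 × 0.77 / (1 + 0.77)
r_full = 1.5400 / 1.7700 ≈ 0.8701

0.87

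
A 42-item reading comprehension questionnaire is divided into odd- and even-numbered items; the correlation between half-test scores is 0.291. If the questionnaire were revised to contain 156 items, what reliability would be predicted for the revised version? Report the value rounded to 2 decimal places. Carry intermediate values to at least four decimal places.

First correct the split-half correlation to full-test reliability: r_full = 2 × 0.291 / (1 + 0.291) ≈ 0.4508
Length factor from 42 to 156 items: n = 156/42 = 3.7143
r_new = n·r_full / (1 + (n − 1)·r_full) = 1.6744 / 2.2236 ≈ 0.7530

0.75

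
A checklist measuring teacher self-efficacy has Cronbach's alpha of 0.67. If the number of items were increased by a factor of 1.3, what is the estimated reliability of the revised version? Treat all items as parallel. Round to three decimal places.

r_new = (1.3 × 0.67) / (1 + (1.3 − 1) × 0.67)
r_new = 0.8710 / 1.2010 ≈ 0.7252

0.725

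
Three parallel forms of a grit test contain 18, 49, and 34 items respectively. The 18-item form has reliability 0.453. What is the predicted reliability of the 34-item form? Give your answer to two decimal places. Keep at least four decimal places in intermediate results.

0.61

Only the ratio of lengths matters: n = 34/18 = 1.8889
r_{34} = n·r / (1 + (n − 1)·r) = 0.8557 / 1.4027 ≈ 0.6100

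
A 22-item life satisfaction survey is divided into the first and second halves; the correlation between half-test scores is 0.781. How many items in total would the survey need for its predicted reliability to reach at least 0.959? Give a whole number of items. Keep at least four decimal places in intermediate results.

73

Corrected full-test reliability: r_full = 2 × 0.781 / (1 + 0.781) ≈ 0.8770
Solve Spearman-Brown for n: n = 0.959(1 − 0.8770) / [0.8770(1 − 0.959)] = 3.2805
Items = 3.2805 × 22 ≈ 72.17 → 73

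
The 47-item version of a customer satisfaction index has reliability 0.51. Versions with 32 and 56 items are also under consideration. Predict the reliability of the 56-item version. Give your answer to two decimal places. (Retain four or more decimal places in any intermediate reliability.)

The 32-item form is not needed; work directly from the 47-item form with n = 56/47 = 1.1915.
r_{56} = n·r / (1 + (n − 1)·r) = 0.6077 / 1.0977 ≈ 0.5536

0.55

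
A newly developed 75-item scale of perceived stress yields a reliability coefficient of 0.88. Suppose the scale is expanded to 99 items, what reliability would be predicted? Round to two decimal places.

The new length is 99/75 = 1.32 times the old.
Apply the Spearman-Brown prophecy formula, r' = nr / [1 + (n − 1)r]:
r_new = 1.32·0.88 / [1 + (1.32 − 1)·0.88]
     = 1.1616 / 1.2816 = 0.9064

0.91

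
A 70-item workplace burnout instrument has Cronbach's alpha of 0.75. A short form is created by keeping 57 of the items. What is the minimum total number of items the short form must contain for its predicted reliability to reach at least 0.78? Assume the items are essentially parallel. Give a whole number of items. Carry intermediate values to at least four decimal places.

83

Short-form reliability: n = 57/70 = 0.8143; r_57 = n·r/(1+(n−1)r) ≈ 0.7095
Then solve for n' with r_old = 0.7095, r_target = 0.78: n' = 0.78(1 − 0.7095)/[0.7095(1 − 0.78)] = 1.4517
Items = 1.4517 × 57 ≈ 82.75 → 83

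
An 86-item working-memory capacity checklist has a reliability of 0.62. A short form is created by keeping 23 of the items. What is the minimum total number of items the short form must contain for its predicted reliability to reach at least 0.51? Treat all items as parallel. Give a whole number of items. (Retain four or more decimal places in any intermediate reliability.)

55

Short-form reliability: n = 23/86 = 0.2674; r_23 = n·r/(1+(n−1)r) ≈ 0.3038
Length factor from the short form to reach 0.51: n' = 0.51(1 − 0.3038) / [0.3038(1 − 0.51)] ≈ 2.3852
Total items = 2.3852 × 23 = 54.86, rounded up to 55.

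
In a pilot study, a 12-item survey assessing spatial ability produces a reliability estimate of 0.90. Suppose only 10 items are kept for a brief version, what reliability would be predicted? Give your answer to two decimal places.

0.88

The new length is 10/12 = 0.8333 times the old.
By Spearman-Brown, r_new = n r / (1 + (n − 1) r).
r_new = (0.8333 × 0.90) / (1 + (0.8333 − 1) × 0.90)
     = 0.7500 / 0.8500 = 0.8824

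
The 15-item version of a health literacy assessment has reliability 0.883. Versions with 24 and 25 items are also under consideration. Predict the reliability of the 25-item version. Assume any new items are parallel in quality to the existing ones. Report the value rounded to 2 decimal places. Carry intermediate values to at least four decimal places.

0.93

The 24-item form is not needed; work directly from the 15-item form with n = 25/15 = 1.6667.
r_{25} = n·r / (1 + (n − 1)·r) = 1.4717 / 1.5887 ≈ 0.9264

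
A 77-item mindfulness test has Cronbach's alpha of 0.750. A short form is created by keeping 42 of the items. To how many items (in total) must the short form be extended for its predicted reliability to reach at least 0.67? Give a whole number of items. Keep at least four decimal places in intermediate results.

53

First, r for the 42-item form: n = 42/77 = 0.5455, so r_42 = 0.5455·0.750/(1 + (0.5455 − 1)·0.750) = 0.6207
Then solve for n' with r_old = 0.6207, r_target = 0.67: n' = 0.67(1 − 0.6207)/[0.6207(1 − 0.67)] = 1.2407
Total items = 1.2407 × 42 = 52.11, rounded up to 53.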